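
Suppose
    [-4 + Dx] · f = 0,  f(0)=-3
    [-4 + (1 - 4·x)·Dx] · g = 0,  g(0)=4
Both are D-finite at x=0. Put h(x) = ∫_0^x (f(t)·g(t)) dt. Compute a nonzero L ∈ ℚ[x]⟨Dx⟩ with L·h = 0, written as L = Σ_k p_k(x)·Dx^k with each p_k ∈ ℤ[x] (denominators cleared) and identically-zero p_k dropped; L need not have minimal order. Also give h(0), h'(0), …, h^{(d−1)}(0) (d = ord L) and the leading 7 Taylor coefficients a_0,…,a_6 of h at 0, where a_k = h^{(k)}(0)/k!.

f: a_k = -3, -12, -24, -32, -32, -128/5, -256/15, …
g: a_k = 4, 16, 64, 256, 1024, 4096, 16384, …
L₀ := L_f ⊗_s L_g (sym. prod.), ord ≤ 1.
h=∫h₀ ⇒ L = L₀·Dx.
L = (8 - 16·x)·Dx + (-1 + 4·x)·Dx^2  (order 2).
h: a_k = 0, -12, -48, -160, -512, -1664, -83456/15, …
ICs: h(0) = 0, h′(0) = -12.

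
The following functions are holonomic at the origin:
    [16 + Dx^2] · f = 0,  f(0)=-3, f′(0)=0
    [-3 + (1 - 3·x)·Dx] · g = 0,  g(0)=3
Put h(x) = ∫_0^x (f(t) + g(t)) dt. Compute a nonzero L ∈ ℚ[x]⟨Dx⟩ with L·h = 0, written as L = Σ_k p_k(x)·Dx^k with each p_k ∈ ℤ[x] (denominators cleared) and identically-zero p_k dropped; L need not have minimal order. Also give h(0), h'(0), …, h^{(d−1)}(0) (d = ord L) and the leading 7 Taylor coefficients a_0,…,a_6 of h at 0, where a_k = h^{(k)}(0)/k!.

f: a_k = -3, 0, 24, 0, -32, 0, 256/15, …
g: a_k = 3, 9, 27, 81, 243, 729, 2187, …
h₀=f+g: left-lcm gives L₀, ord ≤ 3.
h=∫h₀ ⇒ L = L₀·Dx.
L = (-1680 + 2304·x - 3456·x^2)·Dx + (272 - 1584·x + 3456·x^2 - 3456·x^3)·Dx^2 + (-105 + 144·x - 216·x^2)·Dx^3 + (17 - 99·x + 216·x^2 - 216·x^3)·Dx^4  (order 4).
h: a_k = 0, 0, 9/2, 17, 81/4, 211/5, 243/2, …
ICs: h(0) = 0, h′(0) = 0, h′′(0) = 9, h′′′(0) = 102.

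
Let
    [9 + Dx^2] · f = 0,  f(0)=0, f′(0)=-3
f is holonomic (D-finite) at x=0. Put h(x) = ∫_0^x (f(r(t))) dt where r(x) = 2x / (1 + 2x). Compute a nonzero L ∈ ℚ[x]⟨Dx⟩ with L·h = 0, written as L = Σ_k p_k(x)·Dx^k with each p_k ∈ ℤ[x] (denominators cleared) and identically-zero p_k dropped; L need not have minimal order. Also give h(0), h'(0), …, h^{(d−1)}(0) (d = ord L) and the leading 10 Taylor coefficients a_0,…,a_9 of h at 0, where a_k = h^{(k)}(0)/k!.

L = 36·Dx + (4 + 24·x + 48·x^2 + 32·x^3)·Dx^2 + (1 + 8·x + 24·x^2 + 32·x^3 + 16·x^4)·Dx^3  (order 3).
h: a_k = 0, 0, -3, 4, 3, -168/5, 586/5, -2040/7, 19353/35, -10096/15, …
ICs: h(0) = 0, h′(0) = 0, h′′(0) = -6.

f: a_k = 0, -3, 0, 9/2, 0, -81/40, 0, 243/560, 0, -243/4480, …
Change of var in L_f (x↦r) gives L₀.
∫: right-multiply L₀ by Dx.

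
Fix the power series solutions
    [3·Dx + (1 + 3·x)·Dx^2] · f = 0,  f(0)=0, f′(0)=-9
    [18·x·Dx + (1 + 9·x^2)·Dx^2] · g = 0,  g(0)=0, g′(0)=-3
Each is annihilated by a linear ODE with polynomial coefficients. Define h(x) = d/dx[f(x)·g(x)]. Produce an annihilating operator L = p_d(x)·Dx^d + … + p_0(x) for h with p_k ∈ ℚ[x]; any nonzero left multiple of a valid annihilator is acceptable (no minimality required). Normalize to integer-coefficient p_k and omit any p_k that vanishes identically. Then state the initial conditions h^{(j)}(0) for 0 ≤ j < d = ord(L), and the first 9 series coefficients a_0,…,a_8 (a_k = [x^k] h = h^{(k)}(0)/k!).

L = (648 + 3564·x + 19440·x^2 + 113724·x^3 + 262440·x^4 + 341172·x^5 + 236196·x^7) + (162 + 3348·x + 24948·x^2 + 117612·x^3 + 396576·x^4 + 813564·x^5 + 918540·x^6 + 236196·x^7 + 826686·x^8)·Dx + (36 + 576·x + 5184·x^2 + 25272·x^3 + 87480·x^4 + 227448·x^5 + 419904·x^6 + 472392·x^7 + 236196·x^8 + 472392·x^9)·Dx^2 + (5 + 54·x + 333·x^2 + 1512·x^3 + 5346·x^4 + 14580·x^5 + 30618·x^6 + 52488·x^7 + 59049·x^8 + 39366·x^9 + 59049·x^10)·Dx^3  (order 3).
h: a_k = 0, 54, -243/2, 0, -1215/4, 18954/5, -168399/20, 0, -7144929/280, …
ICs: h(0) = 0, h′(0) = 54, h′′(0) = -243.

f: a_k = 0, -9, 27/2, -27, 243/4, -729/5, 729/2, -6561/7, 19683/8, …
g: a_k = 0, -3, 0, 9, 0, -243/5, 0, 2187/7, 0, …
Sym-product of L_f,L_g gives L₀ (≤ ord 4).
Derive L from L₀ (diff closure).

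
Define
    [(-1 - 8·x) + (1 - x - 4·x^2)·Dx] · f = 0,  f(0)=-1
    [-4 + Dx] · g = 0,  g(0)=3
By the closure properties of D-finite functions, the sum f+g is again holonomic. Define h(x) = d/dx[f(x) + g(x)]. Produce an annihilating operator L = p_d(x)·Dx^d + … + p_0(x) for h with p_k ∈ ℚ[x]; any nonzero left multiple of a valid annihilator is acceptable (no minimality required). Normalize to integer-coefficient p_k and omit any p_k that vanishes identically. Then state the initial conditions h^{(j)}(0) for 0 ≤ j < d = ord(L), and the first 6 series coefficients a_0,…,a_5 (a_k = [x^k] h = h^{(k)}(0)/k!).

f: a_k = -1, -1, -5, -9, -29, -65, …
g: a_k = 3, 12, 24, 32, 32, 128/5, …
Weyl lclm of L_f,L_g ⇒ L₀ (ord ≤ 2).
Derive L from L₀ (diff closure).
L = (28 + 848·x + 896·x^2 + 4608·x^3 + 3072·x^4) + (-19 - 192·x - 472·x^2 - 1152·x^3 + 640·x^4 + 1024·x^5)·Dx + (3 - 5·x + 62·x^2 - 352·x^4 - 256·x^5)·Dx^2  (order 2).
h: a_k = 11, 38, 69, 12, -197, -4918/5, …
ICs: h(0) = 11, h′(0) = 38.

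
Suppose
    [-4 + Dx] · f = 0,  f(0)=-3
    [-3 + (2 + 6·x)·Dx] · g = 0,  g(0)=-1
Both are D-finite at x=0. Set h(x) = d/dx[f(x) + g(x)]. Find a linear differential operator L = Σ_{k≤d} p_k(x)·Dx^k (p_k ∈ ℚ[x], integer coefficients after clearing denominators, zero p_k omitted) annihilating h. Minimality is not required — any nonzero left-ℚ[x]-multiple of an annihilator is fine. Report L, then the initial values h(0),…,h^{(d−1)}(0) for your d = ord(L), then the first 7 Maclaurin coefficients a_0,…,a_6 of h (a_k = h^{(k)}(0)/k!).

L = (-204 - 288·x) + (-37 - 384·x - 576·x^2)·Dx + (22 + 114·x + 144·x^2)·Dx^2  (order 2).
h: a_k = -27/2, -183/4, -1617/16, -3691/32, -41273/256, -32509/2560, -9675107/30720, …
ICs: h(0) = -27/2, h′(0) = -183/4.

f: a_k = -3, -12, -24, -32, -32, -128/5, -256/15, …
g: a_k = -1, -3/2, 9/8, -27/16, 405/128, -1701/256, 15309/1024, …
f+g: L₀ = lclm(L_f,L_g), ord ≤ 1+1.
h=h₀': d/dx-closure on L₀ ⇒ L.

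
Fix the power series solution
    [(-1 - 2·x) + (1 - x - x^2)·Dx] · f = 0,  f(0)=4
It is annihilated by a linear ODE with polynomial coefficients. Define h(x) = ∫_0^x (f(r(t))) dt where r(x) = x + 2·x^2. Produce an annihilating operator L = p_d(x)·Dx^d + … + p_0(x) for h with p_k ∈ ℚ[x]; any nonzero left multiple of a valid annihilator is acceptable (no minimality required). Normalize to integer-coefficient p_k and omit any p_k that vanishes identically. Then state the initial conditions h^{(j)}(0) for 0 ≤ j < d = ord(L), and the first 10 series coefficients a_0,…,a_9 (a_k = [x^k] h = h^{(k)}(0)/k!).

L = (1 + 6·x + 12·x^2 + 16·x^3)·Dx + (-1 + x + 3·x^2 + 4·x^3 + 4·x^4)·Dx^2  (order 2).
h: a_k = 0, 4, 2, 16/3, 11, 124/5, 56, 948/7, 657/2, 7312/9, …
ICs: h(0) = 0, h′(0) = 4.

f: a_k = 4, 4, 8, 12, 20, 32, 52, 84, 136, 220, …
Substitute x→r, Dx→(1/r')Dx; clear ⇒ L₀.
h=∫₀ˣh₀: take L = L₀·Dx.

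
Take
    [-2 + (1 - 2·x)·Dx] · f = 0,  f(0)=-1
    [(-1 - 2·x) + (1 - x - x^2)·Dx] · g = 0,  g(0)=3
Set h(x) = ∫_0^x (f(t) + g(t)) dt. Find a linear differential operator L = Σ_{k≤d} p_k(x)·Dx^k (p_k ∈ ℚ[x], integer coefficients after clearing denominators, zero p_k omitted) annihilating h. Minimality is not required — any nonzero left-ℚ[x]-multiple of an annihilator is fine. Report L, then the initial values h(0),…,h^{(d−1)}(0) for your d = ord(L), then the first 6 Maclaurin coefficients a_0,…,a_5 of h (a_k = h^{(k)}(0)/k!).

f: a_k = -1, -2, -4, -8, -16, -32, …
g: a_k = 3, 3, 6, 9, 15, 24, …
L₀ := lclm(L_f,L_g); ord L₀ ≤ 1+1.
h=∫h₀ ⇒ L = L₀·Dx.
L = (-12·x + 12·x^2 - 8·x^3)·Dx + (4 - 6·x - 6·x^2 + 16·x^3 - 16·x^4)·Dx^2 + (-1 + 5·x - 9·x^2 + 6·x^3 + 2·x^4 - 4·x^5)·Dx^3  (order 3).
h: a_k = 0, 2, 1/2, 2/3, 1/4, -1/5, …
ICs: h(0) = 0, h′(0) = 2, h′′(0) = 1.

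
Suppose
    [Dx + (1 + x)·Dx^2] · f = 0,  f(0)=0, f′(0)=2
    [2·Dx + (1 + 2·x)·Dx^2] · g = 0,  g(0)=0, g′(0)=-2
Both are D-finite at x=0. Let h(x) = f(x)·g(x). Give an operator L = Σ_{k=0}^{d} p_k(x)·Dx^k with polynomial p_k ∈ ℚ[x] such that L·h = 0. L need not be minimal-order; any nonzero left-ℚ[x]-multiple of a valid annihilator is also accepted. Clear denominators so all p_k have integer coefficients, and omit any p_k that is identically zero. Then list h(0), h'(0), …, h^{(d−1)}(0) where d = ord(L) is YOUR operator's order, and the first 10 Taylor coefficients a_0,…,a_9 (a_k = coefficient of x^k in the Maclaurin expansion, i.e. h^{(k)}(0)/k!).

L = (20 + 48·x + 32·x^2)·Dx + (66 + 268·x + 360·x^2 + 160·x^3)·Dx^2 + (32 + 180·x + 372·x^2 + 336·x^3 + 112·x^4)·Dx^3 + (3 + 22·x + 63·x^2 + 88·x^3 + 60·x^4 + 16·x^5)·Dx^4  (order 4).
h: a_k = 0, 0, -4, 6, -26/3, 13, -917/45, 166/5, -1172/21, 6731/70, …
ICs: h(0) = 0, h′(0) = 0, h′′(0) = -8, h′′′(0) = 36.

f: a_k = 0, 2, -1, 2/3, -1/2, 2/5, -1/3, 2/7, -1/4, 2/9, …
g: a_k = 0, -2, 2, -8/3, 4, -32/5, 32/3, -128/7, 32, -512/9, …
L₀ := L_f ⊗_s L_g (sym. prod.), ord ≤ 4.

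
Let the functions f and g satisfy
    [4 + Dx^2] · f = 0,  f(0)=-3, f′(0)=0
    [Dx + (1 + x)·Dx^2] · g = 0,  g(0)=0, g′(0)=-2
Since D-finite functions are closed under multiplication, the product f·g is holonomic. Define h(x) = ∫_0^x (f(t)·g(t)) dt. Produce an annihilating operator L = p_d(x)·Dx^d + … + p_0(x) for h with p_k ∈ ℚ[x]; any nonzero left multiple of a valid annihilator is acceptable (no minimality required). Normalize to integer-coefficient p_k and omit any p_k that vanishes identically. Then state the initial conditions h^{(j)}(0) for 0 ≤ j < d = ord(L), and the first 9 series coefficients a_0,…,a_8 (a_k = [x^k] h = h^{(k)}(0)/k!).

f: a_k = -3, 0, 6, 0, -2, 0, 4/15, 0, -2/105, …
g: a_k = 0, -2, 1, -2/3, 1/2, -2/5, 1/3, -2/7, 1/4, …
f·g: L₀ = L_f ⊗_s L_g, ord ≤ 2·2.
Integrate: L := L₀·Dx.
L = (168 + 864·x + 1456·x^2 + 1024·x^3 + 256·x^4)·Dx + (112 + 368·x + 384·x^2 + 128·x^3)·Dx^2 + (102 + 464·x + 744·x^2 + 512·x^3 + 128·x^4)·Dx^3 + (28 + 92·x + 96·x^2 + 32·x^3)·Dx^4 + (15 + 62·x + 95·x^2 + 64·x^3 + 16·x^4)·Dx^5  (order 5).
h: a_k = 0, 0, 3, -1, -5/2, 9/10, 1/5, 0, -13/140, …
ICs: h(0) = 0, h′(0) = 0, h′′(0) = 6, h′′′(0) = -6, h′′′′(0) = -60.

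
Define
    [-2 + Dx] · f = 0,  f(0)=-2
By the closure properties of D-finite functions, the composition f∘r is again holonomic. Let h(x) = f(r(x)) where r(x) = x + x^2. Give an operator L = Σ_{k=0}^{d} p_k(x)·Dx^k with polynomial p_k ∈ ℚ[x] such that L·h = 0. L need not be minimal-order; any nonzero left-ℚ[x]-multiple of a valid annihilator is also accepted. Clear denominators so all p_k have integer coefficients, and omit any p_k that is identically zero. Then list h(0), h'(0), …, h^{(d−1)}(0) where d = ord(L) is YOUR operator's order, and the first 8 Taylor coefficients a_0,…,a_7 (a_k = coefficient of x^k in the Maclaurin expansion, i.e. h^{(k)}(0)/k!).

L = (-2 - 4·x) + Dx  (order 1).
h: a_k = -2, -4, -8, -32/3, -40/3, -208/15, -608/45, -3712/315, …
ICs: h(0) = -2.

f: a_k = -2, -4, -4, -8/3, -4/3, -8/15, -8/45, -16/315, …
L₀ from L_f via x↦r, Dx↦r'^{-1}Dx.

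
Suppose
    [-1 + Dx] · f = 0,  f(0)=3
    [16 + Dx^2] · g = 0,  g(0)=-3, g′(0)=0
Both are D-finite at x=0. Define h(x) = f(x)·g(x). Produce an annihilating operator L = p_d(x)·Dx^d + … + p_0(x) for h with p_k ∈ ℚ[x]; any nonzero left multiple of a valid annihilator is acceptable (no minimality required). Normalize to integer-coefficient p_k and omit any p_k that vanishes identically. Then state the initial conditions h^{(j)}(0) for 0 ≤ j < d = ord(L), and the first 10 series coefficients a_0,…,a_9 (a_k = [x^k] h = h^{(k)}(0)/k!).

f: a_k = 3, 3, 3/2, 1/2, 1/8, 1/40, 1/240, 1/1680, 1/13440, 1/120960, …
g: a_k = -3, 0, 24, 0, -32, 0, 256/15, 0, -512/105, 0, …
L₀ := L_f ⊗_s L_g (sym. prod.), ord ≤ 2.
L = 17 - 2·Dx + Dx^2  (order 2).
h: a_k = -9, -9, 135/2, 141/2, -483/8, -3363/40, 99/16, 20047/560, 31679/4480, -277441/40320, …
ICs: h(0) = -9, h′(0) = -9.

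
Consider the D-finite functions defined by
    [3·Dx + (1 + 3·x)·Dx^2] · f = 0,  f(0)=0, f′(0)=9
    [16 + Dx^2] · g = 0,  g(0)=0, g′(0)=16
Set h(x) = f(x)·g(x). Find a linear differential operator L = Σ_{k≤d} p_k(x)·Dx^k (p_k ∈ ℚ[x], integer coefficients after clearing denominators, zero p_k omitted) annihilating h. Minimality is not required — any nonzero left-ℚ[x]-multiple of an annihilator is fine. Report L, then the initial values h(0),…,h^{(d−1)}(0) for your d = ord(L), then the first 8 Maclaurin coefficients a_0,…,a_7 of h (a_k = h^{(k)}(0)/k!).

L = (2272 + 127488·x + 781056·x^2 + 1769472·x^3 + 1327104·x^4) + (4416 + 50112·x + 165888·x^2 + 165888·x^3)·Dx + (1022 + 19392·x + 102816·x^2 + 221184·x^3 + 165888·x^4)·Dx^2 + (276 + 3132·x + 10368·x^2 + 10368·x^3)·Dx^3 + (55 + 714·x + 3375·x^2 + 6912·x^3 + 5184·x^4)·Dx^4  (order 4).
h: a_k = 0, 0, 144, -216, 48, -396, 1488, -18504/5, …
ICs: h(0) = 0, h′(0) = 0, h′′(0) = 288, h′′′(0) = -1296.

f: a_k = 0, 9, -27/2, 27, -243/4, 729/5, -729/2, 6561/7, …
g: a_k = 0, 16, 0, -128/3, 0, 512/15, 0, -4096/315, …
Product ⇒ symmetric product L₀, ord ≤ 4.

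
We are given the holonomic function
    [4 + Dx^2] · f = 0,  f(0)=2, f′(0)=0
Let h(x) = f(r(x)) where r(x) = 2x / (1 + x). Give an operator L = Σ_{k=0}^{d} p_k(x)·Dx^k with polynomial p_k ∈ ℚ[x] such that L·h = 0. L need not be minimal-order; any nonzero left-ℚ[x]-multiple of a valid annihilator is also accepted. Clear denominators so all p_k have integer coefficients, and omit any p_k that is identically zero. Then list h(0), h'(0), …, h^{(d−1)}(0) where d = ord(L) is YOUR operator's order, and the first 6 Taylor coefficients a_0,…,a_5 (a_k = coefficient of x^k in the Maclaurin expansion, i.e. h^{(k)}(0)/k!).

L = 16 + (2 + 6·x + 6·x^2 + 2·x^3)·Dx + (1 + 4·x + 6·x^2 + 4·x^3 + x^4)·Dx^2  (order 2).
h: a_k = 2, 0, -16, 32, -80/3, -64/3, …
ICs: h(0) = 2, h′(0) = 0.

f: a_k = 2, 0, -4, 0, 4/3, 0, …
Substitute x→r, Dx→(1/r')Dx; clear ⇒ L₀.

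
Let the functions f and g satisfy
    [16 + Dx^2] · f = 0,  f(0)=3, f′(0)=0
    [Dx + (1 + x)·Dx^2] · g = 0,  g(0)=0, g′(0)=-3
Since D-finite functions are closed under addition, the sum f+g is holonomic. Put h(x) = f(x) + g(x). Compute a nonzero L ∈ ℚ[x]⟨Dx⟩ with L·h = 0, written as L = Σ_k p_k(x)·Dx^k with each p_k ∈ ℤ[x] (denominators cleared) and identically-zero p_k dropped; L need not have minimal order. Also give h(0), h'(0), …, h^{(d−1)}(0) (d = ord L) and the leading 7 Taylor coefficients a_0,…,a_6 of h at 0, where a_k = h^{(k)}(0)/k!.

f: a_k = 3, 0, -24, 0, 32, 0, -256/15, …
g: a_k = 0, -3, 3/2, -1, 3/4, -3/5, 1/2, …
Weyl lclm of L_f,L_g ⇒ L₀ (ord ≤ 4).
L = (176 + 256·x + 128·x^2)·Dx + (144 + 400·x + 384·x^2 + 128·x^3)·Dx^2 + (11 + 16·x + 8·x^2)·Dx^3 + (9 + 25·x + 24·x^2 + 8·x^3)·Dx^4  (order 4).
h: a_k = 3, -3, -45/2, -1, 131/4, -3/5, -497/30, …
ICs: h(0) = 3, h′(0) = -3, h′′(0) = -45, h′′′(0) = -6.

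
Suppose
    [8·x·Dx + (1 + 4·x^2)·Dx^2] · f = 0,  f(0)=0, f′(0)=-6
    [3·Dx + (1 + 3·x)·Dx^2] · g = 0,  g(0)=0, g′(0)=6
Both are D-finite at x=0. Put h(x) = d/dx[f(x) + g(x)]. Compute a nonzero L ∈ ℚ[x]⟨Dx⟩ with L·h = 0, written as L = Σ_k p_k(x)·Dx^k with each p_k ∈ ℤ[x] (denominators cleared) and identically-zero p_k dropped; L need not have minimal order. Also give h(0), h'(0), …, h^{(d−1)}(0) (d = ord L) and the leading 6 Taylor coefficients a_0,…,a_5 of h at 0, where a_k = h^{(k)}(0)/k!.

L = (-24 - 216·x + 288·x^2 + 288·x^3) + (-26 - 48·x - 120·x^2 + 576·x^3 + 576·x^4)·Dx + (-3 - x + 24·x^2 + 32·x^3 + 144·x^4 + 144·x^5)·Dx^2  (order 2).
h: a_k = 0, -18, 78, -162, 390, -1458, …
ICs: h(0) = 0, h′(0) = -18.

f: a_k = 0, -6, 0, 8, 0, -96/5, …
g: a_k = 0, 6, -9, 18, -81/2, 486/5, …
Sum ⇒ L₀ = lclm(L_f,L_g) in ℚ(x)⟨Dx⟩.
Differentiate: ansatz ord ≤ ord L₀ ⇒ L.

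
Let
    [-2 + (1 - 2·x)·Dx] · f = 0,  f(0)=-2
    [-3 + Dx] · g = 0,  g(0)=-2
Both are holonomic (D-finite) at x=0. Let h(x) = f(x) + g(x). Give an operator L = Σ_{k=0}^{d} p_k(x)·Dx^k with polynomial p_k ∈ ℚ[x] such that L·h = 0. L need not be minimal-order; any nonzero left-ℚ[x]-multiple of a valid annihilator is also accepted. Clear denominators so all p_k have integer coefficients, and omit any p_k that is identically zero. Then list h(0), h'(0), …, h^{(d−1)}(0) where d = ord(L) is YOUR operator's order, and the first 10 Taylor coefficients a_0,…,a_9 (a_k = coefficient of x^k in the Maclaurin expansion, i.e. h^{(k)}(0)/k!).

L = (-6 - 36·x) + (-1 + 36·x - 36·x^2)·Dx + (1 - 8·x + 12·x^2)·Dx^2  (order 2).
h: a_k = -4, -10, -17, -25, -155/4, -1361/20, -5201/40, -71923/280, -1147609/2240, -2294003/2240, …
ICs: h(0) = -4, h′(0) = -10.

f: a_k = -2, -4, -8, -16, -32, -64, -128, -256, -512, -1024, …
g: a_k = -2, -6, -9, -9, -27/4, -81/20, -81/40, -243/280, -729/2240, -243/2240, …
L₀ := lclm(L_f,L_g); ord L₀ ≤ 1+1.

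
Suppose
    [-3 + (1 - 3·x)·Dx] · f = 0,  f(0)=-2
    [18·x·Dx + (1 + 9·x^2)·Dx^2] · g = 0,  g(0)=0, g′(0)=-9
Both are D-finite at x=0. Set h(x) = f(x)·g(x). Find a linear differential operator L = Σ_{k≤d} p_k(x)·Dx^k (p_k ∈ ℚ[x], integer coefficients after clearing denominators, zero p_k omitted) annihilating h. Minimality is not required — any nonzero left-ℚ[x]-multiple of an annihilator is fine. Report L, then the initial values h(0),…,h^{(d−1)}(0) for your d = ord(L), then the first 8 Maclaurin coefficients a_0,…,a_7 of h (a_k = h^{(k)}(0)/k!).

f: a_k = -2, -6, -18, -54, -162, -486, -1458, -4374, …
g: a_k = 0, -9, 0, 27, 0, -729/5, 0, 6561/7, …
h₀=f·g: eliminate ⇒ L₀, order ≤ 1·2.
L = 54·x + (6 - 18·x + 108·x^2)·Dx + (-1 + 3·x - 9·x^2 + 27·x^3)·Dx^2  (order 2).
h: a_k = 0, 18, 54, 108, 324, 6318/5, 18954/5, 332424/35, …
ICs: h(0) = 0, h′(0) = 18.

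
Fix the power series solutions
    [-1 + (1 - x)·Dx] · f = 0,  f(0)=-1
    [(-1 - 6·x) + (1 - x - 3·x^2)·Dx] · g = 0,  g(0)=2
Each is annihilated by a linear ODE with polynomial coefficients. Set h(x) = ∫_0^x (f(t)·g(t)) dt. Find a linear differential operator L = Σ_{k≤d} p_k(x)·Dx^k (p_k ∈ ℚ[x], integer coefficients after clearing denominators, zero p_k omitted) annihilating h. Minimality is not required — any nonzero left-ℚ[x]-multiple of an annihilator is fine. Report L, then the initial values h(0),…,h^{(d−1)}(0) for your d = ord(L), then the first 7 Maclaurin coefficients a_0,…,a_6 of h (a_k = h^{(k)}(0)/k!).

L = (-2 - 4·x + 9·x^2)·Dx + (1 - 2·x - 2·x^2 + 3·x^3)·Dx^2  (order 2).
h: a_k = 0, -2, -2, -4, -13/2, -64/5, -24, …
ICs: h(0) = 0, h′(0) = -2.

f: a_k = -1, -1, -1, -1, -1, -1, -1, …
g: a_k = 2, 2, 8, 14, 38, 80, 194, …
L₀ := L_f ⊗_s L_g (sym. prod.), ord ≤ 1.
h=∫h₀ ⇒ L = L₀·Dx.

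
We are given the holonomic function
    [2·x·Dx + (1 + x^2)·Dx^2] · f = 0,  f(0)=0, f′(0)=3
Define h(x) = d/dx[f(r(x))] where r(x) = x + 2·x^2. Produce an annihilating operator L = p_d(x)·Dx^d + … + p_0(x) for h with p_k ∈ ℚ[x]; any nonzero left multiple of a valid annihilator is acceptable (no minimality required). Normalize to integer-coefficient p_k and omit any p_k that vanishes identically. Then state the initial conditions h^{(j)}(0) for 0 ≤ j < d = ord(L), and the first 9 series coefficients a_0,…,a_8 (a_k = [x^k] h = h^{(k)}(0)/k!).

f: a_k = 0, 3, 0, -1, 0, 3/5, 0, -3/7, 0, …
h₀=f(r): pull back L_f along r ⇒ L₀.
Differentiate: ansatz ord ≤ ord L₀ ⇒ L.
L = (-4 + 2·x + 16·x^2 + 48·x^3 + 48·x^4) + (1 + 4·x + x^2 + 8·x^3 + 20·x^4 + 16·x^5)·Dx  (order 1).
h: a_k = 3, 12, -3, -24, -57, -12, 165, 336, 111, …
ICs: h(0) = 3.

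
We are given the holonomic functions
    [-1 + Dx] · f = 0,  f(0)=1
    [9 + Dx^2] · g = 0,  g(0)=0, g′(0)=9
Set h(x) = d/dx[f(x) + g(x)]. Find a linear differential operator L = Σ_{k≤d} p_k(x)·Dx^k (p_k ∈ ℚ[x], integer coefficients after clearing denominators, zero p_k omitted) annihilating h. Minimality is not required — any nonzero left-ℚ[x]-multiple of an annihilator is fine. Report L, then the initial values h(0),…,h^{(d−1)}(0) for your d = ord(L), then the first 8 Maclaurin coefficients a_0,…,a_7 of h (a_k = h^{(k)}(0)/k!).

L = 9 - 9·Dx + Dx^2 - Dx^3  (order 3).
h: a_k = 10, 1, -40, 1/6, 365/12, 1/120, -82/9, 1/5040, …
ICs: h(0) = 10, h′(0) = 1, h′′(0) = -80.

f: a_k = 1, 1, 1/2, 1/6, 1/24, 1/120, 1/720, 1/5040, …
g: a_k = 0, 9, 0, -27/2, 0, 243/40, 0, -729/560, …
Sum ⇒ L₀ = lclm(L_f,L_g) in ℚ(x)⟨Dx⟩.
Differentiate: ansatz ord ≤ ord L₀ ⇒ L.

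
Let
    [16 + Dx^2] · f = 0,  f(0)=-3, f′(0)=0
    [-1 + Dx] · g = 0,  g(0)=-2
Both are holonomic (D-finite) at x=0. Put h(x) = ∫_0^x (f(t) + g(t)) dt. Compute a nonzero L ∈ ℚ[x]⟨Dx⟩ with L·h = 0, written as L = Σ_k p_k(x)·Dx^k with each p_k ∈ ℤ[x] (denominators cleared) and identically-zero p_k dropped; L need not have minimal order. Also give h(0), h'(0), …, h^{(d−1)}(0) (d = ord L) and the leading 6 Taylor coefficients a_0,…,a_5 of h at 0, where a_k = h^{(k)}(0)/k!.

f: a_k = -3, 0, 24, 0, -32, 0, …
g: a_k = -2, -2, -1, -1/3, -1/12, -1/60, …
f+g: L₀ = lclm(L_f,L_g), ord ≤ 2+1.
Integrate: L := L₀·Dx.
L = -16·Dx + 16·Dx^2 - Dx^3 + Dx^4  (order 4).
h: a_k = 0, -5, -1, 23/3, -1/12, -77/12, …
ICs: h(0) = 0, h′(0) = -5, h′′(0) = -2, h′′′(0) = 46.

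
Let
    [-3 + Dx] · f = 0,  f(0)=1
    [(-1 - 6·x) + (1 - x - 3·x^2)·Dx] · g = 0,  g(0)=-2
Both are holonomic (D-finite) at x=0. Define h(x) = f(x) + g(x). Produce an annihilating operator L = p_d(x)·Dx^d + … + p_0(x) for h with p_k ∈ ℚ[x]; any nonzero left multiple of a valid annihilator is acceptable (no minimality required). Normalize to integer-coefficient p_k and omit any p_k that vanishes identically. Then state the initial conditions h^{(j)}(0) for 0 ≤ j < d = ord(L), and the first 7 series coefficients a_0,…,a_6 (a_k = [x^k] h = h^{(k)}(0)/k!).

L = (15 + 9·x + 243·x^2 + 162·x^3) + (1 - 36·x - 99·x^2 + 54·x^3 + 81·x^4)·Dx + (-2 + 11·x + 6·x^2 - 36·x^3 - 27·x^4)·Dx^2  (order 2).
h: a_k = -1, 1, -7/2, -19/2, -277/8, -3119/40, -15439/80, …
ICs: h(0) = -1, h′(0) = 1.

f: a_k = 1, 3, 9/2, 9/2, 27/8, 81/40, 81/80, …
g: a_k = -2, -2, -8, -14, -38, -80, -194, …
f+g: L₀ = lclm(L_f,L_g), ord ≤ 1+1.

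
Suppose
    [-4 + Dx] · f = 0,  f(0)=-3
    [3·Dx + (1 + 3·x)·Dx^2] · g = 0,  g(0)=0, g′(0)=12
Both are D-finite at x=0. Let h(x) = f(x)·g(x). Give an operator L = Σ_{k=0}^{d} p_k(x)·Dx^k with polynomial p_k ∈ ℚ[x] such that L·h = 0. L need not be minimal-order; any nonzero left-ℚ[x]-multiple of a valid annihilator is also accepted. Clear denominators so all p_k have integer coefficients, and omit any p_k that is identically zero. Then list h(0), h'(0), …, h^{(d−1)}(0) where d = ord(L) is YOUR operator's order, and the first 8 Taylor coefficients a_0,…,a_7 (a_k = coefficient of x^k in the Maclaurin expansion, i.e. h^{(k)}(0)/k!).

L = (4 + 48·x) + (-5 - 24·x)·Dx + (1 + 3·x)·Dx^2  (order 2).
h: a_k = 0, -36, -90, -180, -141, -1416/5, 186, -31036/35, …
ICs: h(0) = 0, h′(0) = -36.

f: a_k = -3, -12, -24, -32, -32, -128/5, -256/15, -1024/105, …
g: a_k = 0, 12, -18, 36, -81, 972/5, -486, 8748/7, …
f·g: L₀ = L_f ⊗_s L_g, ord ≤ 1·2.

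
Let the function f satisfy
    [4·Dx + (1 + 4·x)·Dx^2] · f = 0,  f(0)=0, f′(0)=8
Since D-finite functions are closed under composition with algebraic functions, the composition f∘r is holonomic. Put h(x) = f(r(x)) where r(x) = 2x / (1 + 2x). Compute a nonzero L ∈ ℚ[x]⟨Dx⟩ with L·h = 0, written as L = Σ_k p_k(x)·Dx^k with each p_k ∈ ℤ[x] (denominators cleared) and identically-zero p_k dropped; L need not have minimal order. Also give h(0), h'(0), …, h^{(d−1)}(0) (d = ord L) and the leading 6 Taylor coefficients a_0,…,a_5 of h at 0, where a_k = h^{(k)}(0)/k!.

f: a_k = 0, 8, -16, 128/3, -128, 2048/5, …
f∘r: x↦r, Dx↦Dx/r' in L_f ⇒ L₀.
L = (12 + 40·x)·Dx + (1 + 12·x + 20·x^2)·Dx^2  (order 2).
h: a_k = 0, 16, -96, 1984/3, -4992, 199936/5, …
ICs: h(0) = 0, h′(0) = 16.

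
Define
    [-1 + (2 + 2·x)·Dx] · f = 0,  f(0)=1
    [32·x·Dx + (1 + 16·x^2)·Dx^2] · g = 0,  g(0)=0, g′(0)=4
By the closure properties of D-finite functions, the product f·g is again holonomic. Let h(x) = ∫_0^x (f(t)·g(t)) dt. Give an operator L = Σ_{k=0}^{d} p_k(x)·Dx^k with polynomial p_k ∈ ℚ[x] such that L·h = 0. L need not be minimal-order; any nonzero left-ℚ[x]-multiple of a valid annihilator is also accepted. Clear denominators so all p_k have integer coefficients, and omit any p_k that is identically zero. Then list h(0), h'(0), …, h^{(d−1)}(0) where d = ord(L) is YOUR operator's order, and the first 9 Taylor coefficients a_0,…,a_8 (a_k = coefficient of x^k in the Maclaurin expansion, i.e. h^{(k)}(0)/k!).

f: a_k = 1, 1/2, -1/8, 1/16, -5/128, 7/256, -21/1024, 33/2048, -429/32768, …
g: a_k = 0, 4, 0, -64/3, 0, 1024/5, 0, -16384/7, 0, …
L₀ := L_f ⊗_s L_g (sym. prod.), ord ≤ 2.
h=∫₀ˣh₀: take L = L₀·Dx.
L = (3 - 64·x - 16·x^2)·Dx + (-4 + 124·x + 192·x^2 + 64·x^3)·Dx^2 + (4 + 8·x + 68·x^2 + 128·x^3 + 64·x^4)·Dx^3  (order 3).
h: a_k = 0, 0, 2, 2/3, -131/24, -25/12, 99509/2880, 97129/6720, -63582493/215040, …
ICs: h(0) = 0, h′(0) = 0, h′′(0) = 4.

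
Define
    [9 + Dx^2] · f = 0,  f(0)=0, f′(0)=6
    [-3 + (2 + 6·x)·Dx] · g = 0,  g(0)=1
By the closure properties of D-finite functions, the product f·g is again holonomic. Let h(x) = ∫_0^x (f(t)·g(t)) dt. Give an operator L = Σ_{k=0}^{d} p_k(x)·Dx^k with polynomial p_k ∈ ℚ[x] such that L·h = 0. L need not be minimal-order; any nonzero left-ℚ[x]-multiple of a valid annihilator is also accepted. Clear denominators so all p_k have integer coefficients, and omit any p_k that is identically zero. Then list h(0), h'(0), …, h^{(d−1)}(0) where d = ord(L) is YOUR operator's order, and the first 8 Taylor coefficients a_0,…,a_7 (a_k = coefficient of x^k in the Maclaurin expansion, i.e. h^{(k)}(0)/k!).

L = (63 + 216·x + 324·x^2)·Dx + (-12 - 36·x)·Dx^2 + (4 + 24·x + 36·x^2)·Dx^3  (order 3).
h: a_k = 0, 0, 3, 3, -63/16, -27/40, -513/640, 19683/4480, …
ICs: h(0) = 0, h′(0) = 0, h′′(0) = 6.

f: a_k = 0, 6, 0, -9, 0, 81/20, 0, -243/280, …
g: a_k = 1, 3/2, -9/8, 27/16, -405/128, 1701/256, -15309/1024, 72171/2048, …
h₀=f·g: eliminate ⇒ L₀, order ≤ 2·1.
h=∫₀ˣh₀: take L = L₀·Dx.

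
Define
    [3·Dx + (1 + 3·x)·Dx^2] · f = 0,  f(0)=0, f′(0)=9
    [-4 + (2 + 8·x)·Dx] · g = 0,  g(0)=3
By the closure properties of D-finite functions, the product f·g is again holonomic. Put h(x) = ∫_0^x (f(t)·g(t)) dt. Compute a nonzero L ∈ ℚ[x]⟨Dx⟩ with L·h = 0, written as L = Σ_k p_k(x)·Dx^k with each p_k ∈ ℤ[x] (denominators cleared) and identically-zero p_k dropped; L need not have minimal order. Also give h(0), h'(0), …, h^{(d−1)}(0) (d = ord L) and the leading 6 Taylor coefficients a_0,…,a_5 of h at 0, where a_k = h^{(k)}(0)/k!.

f: a_k = 0, 9, -27/2, 27, -243/4, 729/5, …
g: a_k = 3, 6, -6, 12, -30, 84, …
Product ⇒ symmetric product L₀, ord ≤ 2.
∫: right-multiply L₀ by Dx.
L = (6 + 12·x)·Dx + (-1 - 4·x)·Dx^2 + (1 + 11·x + 40·x^2 + 48·x^3)·Dx^3  (order 3).
h: a_k = 0, 0, 27/2, 9/2, -27/2, 135/4, …
ICs: h(0) = 0, h′(0) = 0, h′′(0) = 27.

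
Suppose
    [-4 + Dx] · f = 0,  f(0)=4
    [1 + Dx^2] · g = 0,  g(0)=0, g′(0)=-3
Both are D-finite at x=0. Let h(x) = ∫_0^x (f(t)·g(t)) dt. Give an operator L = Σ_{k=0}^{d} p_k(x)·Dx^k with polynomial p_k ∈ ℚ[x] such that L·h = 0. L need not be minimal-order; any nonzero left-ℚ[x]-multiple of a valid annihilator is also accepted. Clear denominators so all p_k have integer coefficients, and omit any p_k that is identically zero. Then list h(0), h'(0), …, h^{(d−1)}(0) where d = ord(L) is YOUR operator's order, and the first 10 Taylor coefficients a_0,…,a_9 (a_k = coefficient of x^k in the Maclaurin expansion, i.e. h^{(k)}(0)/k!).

f: a_k = 4, 16, 32, 128/3, 128/3, 512/15, 1024/45, 4096/315, 2048/315, 8192/2835, …
g: a_k = 0, -3, 0, 1/2, 0, -1/40, 0, 1/1680, 0, -1/120960, …
h₀=f·g: eliminate ⇒ L₀, order ≤ 1·2.
h=∫₀ˣh₀: take L = L₀·Dx.
L = 17·Dx - 8·Dx^2 + Dx^3  (order 3).
h: a_k = 0, 0, -6, -16, -47/2, -24, -1121/60, -1222/105, -20047/3360, -23/9, …
ICs: h(0) = 0, h′(0) = 0, h′′(0) = -12.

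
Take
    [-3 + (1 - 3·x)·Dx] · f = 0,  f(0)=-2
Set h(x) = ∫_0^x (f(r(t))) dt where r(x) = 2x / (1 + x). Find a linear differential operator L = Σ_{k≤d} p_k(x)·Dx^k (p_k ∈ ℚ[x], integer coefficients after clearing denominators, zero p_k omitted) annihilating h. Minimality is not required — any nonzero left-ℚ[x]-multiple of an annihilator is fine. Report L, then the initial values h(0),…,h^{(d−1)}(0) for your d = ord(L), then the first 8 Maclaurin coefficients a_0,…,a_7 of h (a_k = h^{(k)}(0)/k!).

L = 6·Dx + (-1 + 4·x + 5·x^2)·Dx^2  (order 2).
h: a_k = 0, -2, -6, -20, -75, -300, -1250, -37500/7, …
ICs: h(0) = 0, h′(0) = -2.

f: a_k = -2, -6, -18, -54, -162, -486, -1458, -4374, …
Substitute x→r, Dx→(1/r')Dx; clear ⇒ L₀.
Integrate: L := L₀·Dx.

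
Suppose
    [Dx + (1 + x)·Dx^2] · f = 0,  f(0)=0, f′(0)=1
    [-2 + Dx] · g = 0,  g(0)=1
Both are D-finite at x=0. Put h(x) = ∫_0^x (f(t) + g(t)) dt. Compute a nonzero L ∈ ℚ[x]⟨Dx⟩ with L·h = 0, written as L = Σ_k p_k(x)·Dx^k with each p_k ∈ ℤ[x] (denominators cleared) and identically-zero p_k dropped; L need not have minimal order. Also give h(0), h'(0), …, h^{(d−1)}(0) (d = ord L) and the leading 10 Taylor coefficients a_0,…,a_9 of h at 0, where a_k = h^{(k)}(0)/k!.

L = (-8 - 4·x)·Dx^2 + (-2 - 8·x - 4·x^2)·Dx^3 + (3 + 5·x + 2·x^2)·Dx^4  (order 4).
h: a_k = 0, 1, 3/2, 1/2, 5/12, 1/12, 7/90, -1/90, 53/2520, -299/22680, …
ICs: h(0) = 0, h′(0) = 1, h′′(0) = 3, h′′′(0) = 3.

f: a_k = 0, 1, -1/2, 1/3, -1/4, 1/5, -1/6, 1/7, -1/8, 1/9, …
g: a_k = 1, 2, 2, 4/3, 2/3, 4/15, 4/45, 8/315, 2/315, 4/2835, …
h₀=f+g: left-lcm gives L₀, ord ≤ 3.
Integrate: L := L₀·Dx.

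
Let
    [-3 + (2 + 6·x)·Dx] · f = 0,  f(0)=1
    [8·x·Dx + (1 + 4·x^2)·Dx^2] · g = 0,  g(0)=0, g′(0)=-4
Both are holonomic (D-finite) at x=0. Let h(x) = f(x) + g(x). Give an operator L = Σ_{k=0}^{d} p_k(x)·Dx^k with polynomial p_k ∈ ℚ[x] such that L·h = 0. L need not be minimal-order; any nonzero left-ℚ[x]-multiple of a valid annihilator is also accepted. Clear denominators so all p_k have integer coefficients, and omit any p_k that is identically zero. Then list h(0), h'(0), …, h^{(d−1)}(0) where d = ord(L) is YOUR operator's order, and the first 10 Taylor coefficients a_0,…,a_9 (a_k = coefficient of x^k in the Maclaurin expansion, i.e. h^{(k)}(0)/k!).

f: a_k = 1, 3/2, -9/8, 27/16, -405/128, 1701/256, -15309/1024, 72171/2048, -2814669/32768, 14073345/65536, …
g: a_k = 0, -4, 0, 16/3, 0, -64/5, 0, 256/7, 0, -1024/9, …
Sum ⇒ L₀ = lclm(L_f,L_g) in ℚ(x)⟨Dx⟩.
L = (-48 - 360·x + 576·x^2 + 864·x^3)·Dx + (-59 - 192·x - 120·x^2 + 2304·x^3 + 3024·x^4)·Dx^2 + (-6 + 14·x + 144·x^2 + 272·x^3 + 672·x^4 + 864·x^5)·Dx^3  (order 3).
h: a_k = 1, -5/2, -9/8, 337/48, -405/128, -7879/1280, -15309/1024, 1029485/14336, -2814669/32768, 59551241/589824, …
ICs: h(0) = 1, h′(0) = -5/2, h′′(0) = -9/4.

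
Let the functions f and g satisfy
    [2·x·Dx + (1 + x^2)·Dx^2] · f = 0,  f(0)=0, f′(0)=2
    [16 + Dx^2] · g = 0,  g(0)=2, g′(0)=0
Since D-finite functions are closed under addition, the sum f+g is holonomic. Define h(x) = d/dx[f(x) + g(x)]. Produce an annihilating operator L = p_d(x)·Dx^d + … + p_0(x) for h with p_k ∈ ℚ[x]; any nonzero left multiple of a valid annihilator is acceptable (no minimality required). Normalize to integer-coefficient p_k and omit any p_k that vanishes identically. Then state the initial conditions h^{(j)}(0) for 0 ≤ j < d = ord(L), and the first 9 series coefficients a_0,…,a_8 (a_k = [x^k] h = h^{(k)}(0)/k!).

L = (64·x + 704·x^3 + 256·x^5) + (112 + 416·x^2 + 432·x^4 + 128·x^6)·Dx + (4·x + 44·x^3 + 16·x^5)·Dx^2 + (7 + 26·x^2 + 27·x^4 + 8·x^6)·Dx^3  (order 3).
h: a_k = 2, -32, -2, 256/3, 2, -1024/15, -2, 8192/315, 2, …
ICs: h(0) = 2, h′(0) = -32, h′′(0) = -4.

f: a_k = 0, 2, 0, -2/3, 0, 2/5, 0, -2/7, 0, …
g: a_k = 2, 0, -16, 0, 64/3, 0, -512/45, 0, 1024/315, …
L₀ := lclm(L_f,L_g); ord L₀ ≤ 2+2.
Differentiate: ansatz ord ≤ ord L₀ ⇒ L.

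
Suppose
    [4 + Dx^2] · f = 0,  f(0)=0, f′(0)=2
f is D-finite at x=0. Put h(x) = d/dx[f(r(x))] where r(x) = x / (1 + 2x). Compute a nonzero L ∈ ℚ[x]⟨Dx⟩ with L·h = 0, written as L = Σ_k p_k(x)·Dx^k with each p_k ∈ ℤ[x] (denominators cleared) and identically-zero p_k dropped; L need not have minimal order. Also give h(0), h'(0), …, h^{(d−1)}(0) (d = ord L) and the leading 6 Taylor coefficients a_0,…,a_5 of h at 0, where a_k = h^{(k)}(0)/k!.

f: a_k = 0, 2, 0, -4/3, 0, 4/15, …
Change of var in L_f (x↦r) gives L₀.
Derive L from L₀ (diff closure).
L = (28 + 96·x + 96·x^2) + (12 + 72·x + 144·x^2 + 96·x^3)·Dx + (1 + 8·x + 24·x^2 + 32·x^3 + 16·x^4)·Dx^2  (order 2).
h: a_k = 2, -8, 20, -32, 4/3, 240, …
ICs: h(0) = 2, h′(0) = -8.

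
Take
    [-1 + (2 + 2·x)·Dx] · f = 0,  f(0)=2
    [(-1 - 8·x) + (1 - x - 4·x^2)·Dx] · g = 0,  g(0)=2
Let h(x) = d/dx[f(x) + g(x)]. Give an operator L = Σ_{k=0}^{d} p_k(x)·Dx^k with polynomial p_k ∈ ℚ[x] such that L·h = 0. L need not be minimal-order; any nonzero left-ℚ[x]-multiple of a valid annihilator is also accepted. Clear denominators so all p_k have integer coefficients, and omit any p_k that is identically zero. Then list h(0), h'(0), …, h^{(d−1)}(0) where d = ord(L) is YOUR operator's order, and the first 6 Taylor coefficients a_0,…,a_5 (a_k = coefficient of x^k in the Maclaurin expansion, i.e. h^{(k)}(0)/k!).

L = (-138 - 1110·x - 2208·x^2 - 3648·x^3 - 1920·x^4) + (-213 - 2334·x - 6429·x^2 - 12816·x^3 - 14352·x^4 - 5760·x^5)·Dx + (42 + 150·x + 246·x^2 - 598·x^3 - 2880·x^4 - 3424·x^5 - 1280·x^6)·Dx^2  (order 2).
h: a_k = 3, 39/2, 435/8, 3707/16, 83235/128, 555969/256, …
ICs: h(0) = 3, h′(0) = 39/2.

f: a_k = 2, 1, -1/4, 1/8, -5/64, 7/128, …
g: a_k = 2, 2, 10, 18, 58, 130, …
Weyl lclm of L_f,L_g ⇒ L₀ (ord ≤ 2).
h=h₀': d/dx-closure on L₀ ⇒ L.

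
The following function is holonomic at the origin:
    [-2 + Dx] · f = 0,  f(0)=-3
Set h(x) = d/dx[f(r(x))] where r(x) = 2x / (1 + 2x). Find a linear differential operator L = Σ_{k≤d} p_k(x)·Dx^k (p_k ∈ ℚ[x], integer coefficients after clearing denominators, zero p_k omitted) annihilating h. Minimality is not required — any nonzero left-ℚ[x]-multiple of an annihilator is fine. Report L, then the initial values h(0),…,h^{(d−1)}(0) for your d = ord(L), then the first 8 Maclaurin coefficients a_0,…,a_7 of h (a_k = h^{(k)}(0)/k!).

L = -8·x + (-1 - 4·x - 4·x^2)·Dx  (order 1).
h: a_k = -12, 0, 48, -128, 192, -512/5, -1280/3, 65536/35, …
ICs: h(0) = -12.

f: a_k = -3, -6, -6, -4, -2, -4/5, -4/15, -8/105, …
f∘r: x↦r, Dx↦Dx/r' in L_f ⇒ L₀.
Derive L from L₀ (diff closure).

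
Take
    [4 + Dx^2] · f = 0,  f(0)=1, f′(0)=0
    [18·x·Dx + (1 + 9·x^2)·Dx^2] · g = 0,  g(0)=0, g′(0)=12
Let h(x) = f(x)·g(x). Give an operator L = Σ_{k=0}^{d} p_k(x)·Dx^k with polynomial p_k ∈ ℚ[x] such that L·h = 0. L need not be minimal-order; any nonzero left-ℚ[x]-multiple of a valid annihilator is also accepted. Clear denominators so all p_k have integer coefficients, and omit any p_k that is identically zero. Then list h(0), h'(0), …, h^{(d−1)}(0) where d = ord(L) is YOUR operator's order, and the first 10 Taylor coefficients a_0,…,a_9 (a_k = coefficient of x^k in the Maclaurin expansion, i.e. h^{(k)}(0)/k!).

L = (2080 + 50256·x^2 + 89424·x^4 + 186624·x^6 + 419904·x^8) + (3168·x + 38880·x^3 + 139968·x^5 + 419904·x^7)·Dx + (572 + 13788·x^2 + 33048·x^4 + 93312·x^6 + 209952·x^8)·Dx^2 + (792·x + 9720·x^3 + 34992·x^5 + 104976·x^7)·Dx^3 + (13 + 306·x^2 + 2673·x^4 + 11664·x^6 + 26244·x^8)·Dx^4  (order 4).
h: a_k = 0, 12, 0, -60, 0, 1372/5, 0, -174676/105, 0, 1194932/105, …
ICs: h(0) = 0, h′(0) = 12, h′′(0) = 0, h′′′(0) = -360.

f: a_k = 1, 0, -2, 0, 2/3, 0, -4/45, 0, 2/315, 0, …
g: a_k = 0, 12, 0, -36, 0, 972/5, 0, -8748/7, 0, 8748, …
h₀=f·g: eliminate ⇒ L₀, order ≤ 2·2.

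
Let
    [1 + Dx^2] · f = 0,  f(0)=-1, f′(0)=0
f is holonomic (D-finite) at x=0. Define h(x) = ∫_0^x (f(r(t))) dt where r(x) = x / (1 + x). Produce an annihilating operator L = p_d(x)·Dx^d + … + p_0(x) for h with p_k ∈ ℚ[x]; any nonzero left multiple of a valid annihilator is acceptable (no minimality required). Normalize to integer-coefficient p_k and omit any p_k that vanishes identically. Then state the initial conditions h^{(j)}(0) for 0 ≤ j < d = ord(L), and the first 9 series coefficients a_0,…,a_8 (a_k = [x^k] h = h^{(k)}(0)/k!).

L = Dx + (2 + 6·x + 6·x^2 + 2·x^3)·Dx^2 + (1 + 4·x + 6·x^2 + 4·x^3 + x^4)·Dx^3  (order 3).
h: a_k = 0, -1, 0, 1/6, -1/4, 7/24, -11/36, 1501/5040, -87/320, …
ICs: h(0) = 0, h′(0) = -1, h′′(0) = 0.

f: a_k = -1, 0, 1/2, 0, -1/24, 0, 1/720, 0, -1/40320, …
f∘r: x↦r, Dx↦Dx/r' in L_f ⇒ L₀.
∫: right-multiply L₀ by Dx.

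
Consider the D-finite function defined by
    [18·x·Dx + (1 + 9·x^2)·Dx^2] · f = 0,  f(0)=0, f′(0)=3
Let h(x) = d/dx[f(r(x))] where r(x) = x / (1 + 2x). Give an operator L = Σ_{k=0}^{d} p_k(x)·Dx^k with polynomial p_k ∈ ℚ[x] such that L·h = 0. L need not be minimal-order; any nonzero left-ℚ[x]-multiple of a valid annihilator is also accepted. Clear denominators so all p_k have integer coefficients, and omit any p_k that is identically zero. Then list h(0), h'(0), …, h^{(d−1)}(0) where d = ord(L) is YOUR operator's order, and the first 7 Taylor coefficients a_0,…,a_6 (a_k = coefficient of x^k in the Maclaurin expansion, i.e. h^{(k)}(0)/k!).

L = (4 + 26·x) + (1 + 4·x + 13·x^2)·Dx  (order 1).
h: a_k = 3, -12, 9, 120, -597, 828, 4449, …
ICs: h(0) = 3.

f: a_k = 0, 3, 0, -9, 0, 243/5, 0, …
h₀=f(r): pull back L_f along r ⇒ L₀.
Differentiate: ansatz ord ≤ ord L₀ ⇒ L.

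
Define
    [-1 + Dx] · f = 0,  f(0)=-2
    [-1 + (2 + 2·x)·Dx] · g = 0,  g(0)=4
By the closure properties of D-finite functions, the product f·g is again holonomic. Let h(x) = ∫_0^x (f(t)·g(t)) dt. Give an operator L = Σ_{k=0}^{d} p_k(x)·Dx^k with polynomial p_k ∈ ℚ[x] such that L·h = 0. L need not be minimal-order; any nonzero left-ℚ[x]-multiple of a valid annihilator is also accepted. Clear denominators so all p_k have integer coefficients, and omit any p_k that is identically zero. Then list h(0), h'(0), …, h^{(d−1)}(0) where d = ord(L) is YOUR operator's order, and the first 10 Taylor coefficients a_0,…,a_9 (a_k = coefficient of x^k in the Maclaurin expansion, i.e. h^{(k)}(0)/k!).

f: a_k = -2, -2, -1, -1/3, -1/12, -1/60, -1/360, -1/2520, -1/20160, -1/181440, …
g: a_k = 4, 2, -1/2, 1/4, -5/32, 7/64, -21/256, 33/512, -429/8192, 715/16384, …
Sym-product of L_f,L_g gives L₀ (≤ ord 1).
Integrate: L := L₀·Dx.
L = (-3 - 2·x)·Dx + (2 + 2·x)·Dx^2  (order 2).
h: a_k = 0, -8, -6, -7/3, -17/24, -11/80, -107/2880, 89/40320, -1123/215040, 39551/11612160, …
ICs: h(0) = 0, h′(0) = -8.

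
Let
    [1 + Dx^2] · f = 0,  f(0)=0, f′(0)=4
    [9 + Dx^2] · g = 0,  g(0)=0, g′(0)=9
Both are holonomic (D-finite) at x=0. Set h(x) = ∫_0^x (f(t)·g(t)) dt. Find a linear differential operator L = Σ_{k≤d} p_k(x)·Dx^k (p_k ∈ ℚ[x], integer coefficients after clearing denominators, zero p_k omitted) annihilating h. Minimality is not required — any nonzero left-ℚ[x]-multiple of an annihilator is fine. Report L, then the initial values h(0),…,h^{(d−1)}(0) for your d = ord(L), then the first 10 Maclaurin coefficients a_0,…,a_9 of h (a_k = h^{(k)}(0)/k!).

f: a_k = 0, 4, 0, -2/3, 0, 1/30, 0, -1/1260, 0, 1/90720, …
g: a_k = 0, 9, 0, -27/2, 0, 243/40, 0, -729/560, 0, 729/4480, …
L₀ := L_f ⊗_s L_g (sym. prod.), ord ≤ 4.
∫: right-multiply L₀ by Dx.
L = 64·Dx + 20·Dx^3 + Dx^5  (order 5).
h: a_k = 0, 0, 0, 12, 0, -12, 0, 24/5, 0, -68/63, …
ICs: h(0) = 0, h′(0) = 0, h′′(0) = 0, h′′′(0) = 72, h′′′′(0) = 0.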